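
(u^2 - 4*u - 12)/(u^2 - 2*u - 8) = (u - 6)/(u - 4)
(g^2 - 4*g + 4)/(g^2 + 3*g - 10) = (g - 2)/(g + 5)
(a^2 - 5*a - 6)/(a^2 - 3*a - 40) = (-a^2 + 5*a + 6)/(-a^2 + 3*a + 40)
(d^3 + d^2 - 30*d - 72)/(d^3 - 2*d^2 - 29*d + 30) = (d^2 + 7*d + 12)/(d^2 + 4*d - 5)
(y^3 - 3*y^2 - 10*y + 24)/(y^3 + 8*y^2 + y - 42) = (y - 4)/(y + 7)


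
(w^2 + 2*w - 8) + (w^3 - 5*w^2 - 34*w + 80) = w^3 - 4*w^2 - 32*w + 72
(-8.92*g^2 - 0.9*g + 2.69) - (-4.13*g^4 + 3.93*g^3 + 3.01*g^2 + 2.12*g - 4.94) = 4.13*g^4 - 3.93*g^3 - 11.93*g^2 - 3.02*g + 7.63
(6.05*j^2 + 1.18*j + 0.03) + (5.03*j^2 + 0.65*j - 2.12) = 11.08*j^2 + 1.83*j - 2.09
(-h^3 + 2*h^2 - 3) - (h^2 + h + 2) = -h^3 + h^2 - h - 5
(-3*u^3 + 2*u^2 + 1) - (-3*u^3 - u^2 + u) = 3*u^2 - u + 1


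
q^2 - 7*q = q*(q - 7)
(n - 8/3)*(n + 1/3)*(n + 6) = n^3 + 11*n^2/3 - 134*n/9 - 16/3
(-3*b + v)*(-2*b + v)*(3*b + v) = 18*b^3 - 9*b^2*v - 2*b*v^2 + v^3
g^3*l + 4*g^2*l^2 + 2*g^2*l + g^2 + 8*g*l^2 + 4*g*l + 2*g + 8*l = (g + 2)*(g + 4*l)*(g*l + 1)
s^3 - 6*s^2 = s^2*(s - 6)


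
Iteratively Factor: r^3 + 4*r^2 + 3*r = (r)*(r^2 + 4*r + 3) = r*(r + 1)*(r + 3)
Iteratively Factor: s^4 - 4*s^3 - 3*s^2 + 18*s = (s - 3)*(s^3 - s^2 - 6*s) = (s - 3)^2*(s^2 + 2*s) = s*(s - 3)^2*(s + 2)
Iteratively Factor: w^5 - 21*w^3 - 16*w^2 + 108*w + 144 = (w - 4)*(w^4 + 4*w^3 - 5*w^2 - 36*w - 36) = (w - 4)*(w + 2)*(w^3 + 2*w^2 - 9*w - 18) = (w - 4)*(w + 2)*(w + 3)*(w^2 - w - 6) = (w - 4)*(w - 3)*(w + 2)*(w + 3)*(w + 2)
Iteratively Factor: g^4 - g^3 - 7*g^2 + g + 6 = (g - 3)*(g^3 + 2*g^2 - g - 2) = (g - 3)*(g + 2)*(g^2 - 1) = (g - 3)*(g + 1)*(g + 2)*(g - 1)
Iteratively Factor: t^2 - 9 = (t - 3)*(t + 3)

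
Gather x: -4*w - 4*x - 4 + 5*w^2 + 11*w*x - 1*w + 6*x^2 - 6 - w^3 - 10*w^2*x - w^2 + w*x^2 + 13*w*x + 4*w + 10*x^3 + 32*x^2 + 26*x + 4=-w^3 + 4*w^2 - w + 10*x^3 + x^2*(w + 38) + x*(-10*w^2 + 24*w + 22) - 6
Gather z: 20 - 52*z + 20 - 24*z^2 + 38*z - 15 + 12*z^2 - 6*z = -12*z^2 - 20*z + 25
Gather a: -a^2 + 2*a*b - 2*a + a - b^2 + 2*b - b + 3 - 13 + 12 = -a^2 + a*(2*b - 1) - b^2 + b + 2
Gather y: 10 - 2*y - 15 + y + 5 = -y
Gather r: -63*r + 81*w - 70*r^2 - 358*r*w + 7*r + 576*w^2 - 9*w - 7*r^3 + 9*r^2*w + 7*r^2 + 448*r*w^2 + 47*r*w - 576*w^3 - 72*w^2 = -7*r^3 + r^2*(9*w - 63) + r*(448*w^2 - 311*w - 56) - 576*w^3 + 504*w^2 + 72*w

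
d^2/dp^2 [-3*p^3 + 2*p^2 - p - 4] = 4 - 18*p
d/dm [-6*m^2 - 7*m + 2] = -12*m - 7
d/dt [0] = 0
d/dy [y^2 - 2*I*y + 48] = 2*y - 2*I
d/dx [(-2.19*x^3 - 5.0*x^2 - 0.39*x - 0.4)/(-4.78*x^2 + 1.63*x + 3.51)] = (10.4682*x^4 - 7.1394*x^3 - 33.0749*x^2 - 38.924*x - 0.7169)/(22.8484*x^4 - 15.5828*x^3 - 30.8987*x^2 + 11.4426*x + 12.3201)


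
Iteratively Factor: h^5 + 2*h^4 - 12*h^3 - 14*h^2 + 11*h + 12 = (h + 1)*(h^4 + h^3 - 13*h^2 - h + 12) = (h + 1)^2*(h^3 - 13*h + 12) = (h - 1)*(h + 1)^2*(h^2 + h - 12) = (h - 1)*(h + 1)^2*(h + 4)*(h - 3)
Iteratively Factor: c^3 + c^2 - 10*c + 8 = (c - 2)*(c^2 + 3*c - 4) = (c - 2)*(c + 4)*(c - 1)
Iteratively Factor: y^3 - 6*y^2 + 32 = (y + 2)*(y^2 - 8*y + 16) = (y - 4)*(y + 2)*(y - 4)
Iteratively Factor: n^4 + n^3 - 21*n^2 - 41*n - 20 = (n + 4)*(n^3 - 3*n^2 - 9*n - 5) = (n - 5)*(n + 4)*(n^2 + 2*n + 1) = (n - 5)*(n + 1)*(n + 4)*(n + 1)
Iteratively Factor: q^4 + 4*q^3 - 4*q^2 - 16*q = (q)*(q^3 + 4*q^2 - 4*q - 16) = q*(q + 4)*(q^2 - 4) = q*(q + 2)*(q + 4)*(q - 2)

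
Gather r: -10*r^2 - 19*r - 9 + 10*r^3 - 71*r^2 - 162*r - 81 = 10*r^3 - 81*r^2 - 181*r - 90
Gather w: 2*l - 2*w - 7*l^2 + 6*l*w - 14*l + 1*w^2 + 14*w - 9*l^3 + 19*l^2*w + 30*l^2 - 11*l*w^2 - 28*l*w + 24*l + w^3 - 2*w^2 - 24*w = -9*l^3 + 23*l^2 + 12*l + w^3 + w^2*(-11*l - 1) + w*(19*l^2 - 22*l - 12)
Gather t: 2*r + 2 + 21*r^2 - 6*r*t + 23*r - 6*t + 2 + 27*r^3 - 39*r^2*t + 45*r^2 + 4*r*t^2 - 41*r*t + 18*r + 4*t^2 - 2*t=27*r^3 + 66*r^2 + 43*r + t^2*(4*r + 4) + t*(-39*r^2 - 47*r - 8) + 4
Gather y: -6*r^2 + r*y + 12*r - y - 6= -6*r^2 + 12*r + y*(r - 1) - 6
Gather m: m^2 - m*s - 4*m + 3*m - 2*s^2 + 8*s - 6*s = m^2 + m*(-s - 1) - 2*s^2 + 2*s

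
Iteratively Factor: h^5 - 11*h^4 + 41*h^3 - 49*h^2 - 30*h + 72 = (h + 1)*(h^4 - 12*h^3 + 53*h^2 - 102*h + 72) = (h - 3)*(h + 1)*(h^3 - 9*h^2 + 26*h - 24) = (h - 4)*(h - 3)*(h + 1)*(h^2 - 5*h + 6) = (h - 4)*(h - 3)^2*(h + 1)*(h - 2)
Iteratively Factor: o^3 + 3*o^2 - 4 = (o + 2)*(o^2 + o - 2) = (o - 1)*(o + 2)*(o + 2)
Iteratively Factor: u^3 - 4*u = (u - 2)*(u^2 + 2*u) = (u - 2)*(u + 2)*(u)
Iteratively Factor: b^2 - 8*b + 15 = (b - 3)*(b - 5)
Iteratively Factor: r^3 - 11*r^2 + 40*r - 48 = (r - 4)*(r^2 - 7*r + 12) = (r - 4)*(r - 3)*(r - 4)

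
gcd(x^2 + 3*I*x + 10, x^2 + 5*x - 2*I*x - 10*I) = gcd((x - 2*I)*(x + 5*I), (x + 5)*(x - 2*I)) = x - 2*I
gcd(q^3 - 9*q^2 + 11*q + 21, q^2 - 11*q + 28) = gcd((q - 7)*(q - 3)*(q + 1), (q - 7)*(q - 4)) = q - 7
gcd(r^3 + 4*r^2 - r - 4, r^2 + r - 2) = r - 1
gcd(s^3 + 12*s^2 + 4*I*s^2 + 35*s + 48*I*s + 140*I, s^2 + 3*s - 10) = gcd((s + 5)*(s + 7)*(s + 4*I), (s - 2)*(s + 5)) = s + 5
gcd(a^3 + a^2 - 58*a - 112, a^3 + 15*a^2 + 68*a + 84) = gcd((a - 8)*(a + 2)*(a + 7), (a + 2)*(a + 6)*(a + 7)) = a^2 + 9*a + 14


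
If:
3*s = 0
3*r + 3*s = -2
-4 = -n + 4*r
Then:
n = 4/3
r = -2/3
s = 0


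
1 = 1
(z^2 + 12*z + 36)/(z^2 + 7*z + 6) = (z + 6)/(z + 1)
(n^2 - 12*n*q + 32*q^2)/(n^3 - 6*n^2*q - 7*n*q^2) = (-n^2 + 12*n*q - 32*q^2)/(n*(-n^2 + 6*n*q + 7*q^2))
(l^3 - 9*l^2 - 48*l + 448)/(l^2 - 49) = (l^2 - 16*l + 64)/(l - 7)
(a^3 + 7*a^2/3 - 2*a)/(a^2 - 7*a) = (a^2 + 7*a/3 - 2)/(a - 7)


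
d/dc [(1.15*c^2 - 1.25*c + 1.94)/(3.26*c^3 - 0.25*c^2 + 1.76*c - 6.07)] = (-3.749*c^4 + 8.15*c^3 - 17.2617*c^2 - 12.991*c + 4.1731)/(10.6276*c^6 - 1.63*c^5 + 11.5377*c^4 - 40.4564*c^3 + 6.1326*c^2 - 21.3664*c + 36.8449)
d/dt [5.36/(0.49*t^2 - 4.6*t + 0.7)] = (24.656 - 5.2528*t)/(0.49*t^2 - 4.6*t + 0.7)^2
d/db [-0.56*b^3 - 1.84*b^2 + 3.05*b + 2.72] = -1.68*b^2 - 3.68*b + 3.05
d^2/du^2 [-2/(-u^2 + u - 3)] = 4*(-u^2 + u + (2*u - 1)^2 - 3)/(u^2 - u + 3)^3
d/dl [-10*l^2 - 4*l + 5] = -20*l - 4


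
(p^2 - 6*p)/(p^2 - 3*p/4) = 4*(p - 6)/(4*p - 3)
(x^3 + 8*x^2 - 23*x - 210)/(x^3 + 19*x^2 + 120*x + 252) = (x - 5)/(x + 6)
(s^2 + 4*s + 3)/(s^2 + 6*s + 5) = (s + 3)/(s + 5)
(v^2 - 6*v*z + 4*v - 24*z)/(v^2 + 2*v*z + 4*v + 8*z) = (v - 6*z)/(v + 2*z)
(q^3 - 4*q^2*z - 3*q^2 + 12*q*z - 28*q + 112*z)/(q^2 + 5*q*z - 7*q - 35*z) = (q^2 - 4*q*z + 4*q - 16*z)/(q + 5*z)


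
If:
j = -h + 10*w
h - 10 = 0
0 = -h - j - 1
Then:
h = 10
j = -11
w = -1/10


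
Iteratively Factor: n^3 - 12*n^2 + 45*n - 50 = (n - 5)*(n^2 - 7*n + 10) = (n - 5)*(n - 2)*(n - 5)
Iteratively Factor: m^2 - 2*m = (m - 2)*(m)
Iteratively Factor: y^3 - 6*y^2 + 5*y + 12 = (y - 3)*(y^2 - 3*y - 4) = (y - 4)*(y - 3)*(y + 1)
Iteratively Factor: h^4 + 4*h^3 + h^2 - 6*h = (h + 3)*(h^3 + h^2 - 2*h) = (h - 1)*(h + 3)*(h^2 + 2*h) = h*(h - 1)*(h + 3)*(h + 2)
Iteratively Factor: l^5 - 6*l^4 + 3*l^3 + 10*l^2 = (l)*(l^4 - 6*l^3 + 3*l^2 + 10*l) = l*(l - 5)*(l^3 - l^2 - 2*l) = l^2*(l - 5)*(l^2 - l - 2) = l^2*(l - 5)*(l - 2)*(l + 1)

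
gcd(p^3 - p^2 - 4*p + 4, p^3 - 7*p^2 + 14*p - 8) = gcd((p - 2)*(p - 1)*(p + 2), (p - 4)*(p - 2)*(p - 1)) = p^2 - 3*p + 2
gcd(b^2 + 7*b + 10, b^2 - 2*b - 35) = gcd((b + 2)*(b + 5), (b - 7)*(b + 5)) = b + 5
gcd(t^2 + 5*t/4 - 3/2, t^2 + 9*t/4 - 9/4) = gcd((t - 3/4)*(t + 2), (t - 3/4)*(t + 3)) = t - 3/4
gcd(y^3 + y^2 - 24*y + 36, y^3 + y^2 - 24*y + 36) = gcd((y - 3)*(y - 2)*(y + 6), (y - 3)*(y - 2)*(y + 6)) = y^3 + y^2 - 24*y + 36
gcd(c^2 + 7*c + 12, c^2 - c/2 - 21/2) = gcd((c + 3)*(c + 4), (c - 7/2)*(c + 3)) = c + 3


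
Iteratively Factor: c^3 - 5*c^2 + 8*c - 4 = (c - 1)*(c^2 - 4*c + 4) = (c - 2)*(c - 1)*(c - 2)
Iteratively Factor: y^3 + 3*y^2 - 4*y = (y - 1)*(y^2 + 4*y) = y*(y - 1)*(y + 4)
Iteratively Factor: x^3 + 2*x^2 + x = (x + 1)*(x^2 + x) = x*(x + 1)*(x + 1)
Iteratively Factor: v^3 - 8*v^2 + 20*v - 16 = (v - 2)*(v^2 - 6*v + 8) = (v - 4)*(v - 2)*(v - 2)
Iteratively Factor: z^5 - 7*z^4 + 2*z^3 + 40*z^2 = (z)*(z^4 - 7*z^3 + 2*z^2 + 40*z) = z*(z - 4)*(z^3 - 3*z^2 - 10*z) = z*(z - 4)*(z + 2)*(z^2 - 5*z) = z^2*(z - 4)*(z + 2)*(z - 5)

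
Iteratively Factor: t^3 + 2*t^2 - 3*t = (t + 3)*(t^2 - t) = (t - 1)*(t + 3)*(t)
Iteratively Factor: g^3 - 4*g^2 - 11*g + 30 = (g - 2)*(g^2 - 2*g - 15) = (g - 5)*(g - 2)*(g + 3)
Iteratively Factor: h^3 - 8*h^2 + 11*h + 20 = (h - 4)*(h^2 - 4*h - 5) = (h - 4)*(h + 1)*(h - 5)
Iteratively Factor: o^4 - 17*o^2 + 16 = (o + 1)*(o^3 - o^2 - 16*o + 16) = (o - 1)*(o + 1)*(o^2 - 16) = (o - 1)*(o + 1)*(o + 4)*(o - 4)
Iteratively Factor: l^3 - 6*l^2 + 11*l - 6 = (l - 1)*(l^2 - 5*l + 6) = (l - 3)*(l - 1)*(l - 2)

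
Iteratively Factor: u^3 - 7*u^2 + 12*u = (u)*(u^2 - 7*u + 12) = u*(u - 3)*(u - 4)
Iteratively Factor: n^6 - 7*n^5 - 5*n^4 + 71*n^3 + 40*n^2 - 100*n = (n - 1)*(n^5 - 6*n^4 - 11*n^3 + 60*n^2 + 100*n) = (n - 1)*(n + 2)*(n^4 - 8*n^3 + 5*n^2 + 50*n) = (n - 5)*(n - 1)*(n + 2)*(n^3 - 3*n^2 - 10*n) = (n - 5)^2*(n - 1)*(n + 2)*(n^2 + 2*n) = n*(n - 5)^2*(n - 1)*(n + 2)*(n + 2)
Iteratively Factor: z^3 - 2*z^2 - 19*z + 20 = (z - 1)*(z^2 - z - 20) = (z - 1)*(z + 4)*(z - 5)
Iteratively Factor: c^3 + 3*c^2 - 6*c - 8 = (c + 1)*(c^2 + 2*c - 8) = (c + 1)*(c + 4)*(c - 2)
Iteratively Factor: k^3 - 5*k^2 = (k)*(k^2 - 5*k) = k^2*(k - 5)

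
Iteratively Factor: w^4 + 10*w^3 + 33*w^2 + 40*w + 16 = (w + 4)*(w^3 + 6*w^2 + 9*w + 4) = (w + 4)^2*(w^2 + 2*w + 1) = (w + 1)*(w + 4)^2*(w + 1)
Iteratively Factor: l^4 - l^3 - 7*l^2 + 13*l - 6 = (l - 1)*(l^3 - 7*l + 6) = (l - 2)*(l - 1)*(l^2 + 2*l - 3) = (l - 2)*(l - 1)*(l + 3)*(l - 1)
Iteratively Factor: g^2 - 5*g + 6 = (g - 3)*(g - 2)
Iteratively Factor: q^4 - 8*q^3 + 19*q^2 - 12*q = (q - 1)*(q^3 - 7*q^2 + 12*q) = q*(q - 1)*(q^2 - 7*q + 12) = q*(q - 4)*(q - 1)*(q - 3)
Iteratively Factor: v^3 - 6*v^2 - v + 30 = (v + 2)*(v^2 - 8*v + 15) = (v - 3)*(v + 2)*(v - 5)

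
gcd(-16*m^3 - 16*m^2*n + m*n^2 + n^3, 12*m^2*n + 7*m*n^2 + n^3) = 4*m + n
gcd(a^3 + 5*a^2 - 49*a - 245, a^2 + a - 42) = a + 7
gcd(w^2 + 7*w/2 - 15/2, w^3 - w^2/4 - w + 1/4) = 1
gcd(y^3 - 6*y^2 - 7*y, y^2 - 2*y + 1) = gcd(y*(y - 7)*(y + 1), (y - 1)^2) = 1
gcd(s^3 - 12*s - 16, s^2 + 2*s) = s + 2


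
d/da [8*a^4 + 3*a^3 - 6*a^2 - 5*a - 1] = 32*a^3 + 9*a^2 - 12*a - 5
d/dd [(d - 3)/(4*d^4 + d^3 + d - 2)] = (4*d^4 + d^3 + d - (d - 3)*(16*d^3 + 3*d^2 + 1) - 2)/(4*d^4 + d^3 + d - 2)^2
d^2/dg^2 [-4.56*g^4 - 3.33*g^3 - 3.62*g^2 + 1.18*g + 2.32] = -54.72*g^2 - 19.98*g - 7.24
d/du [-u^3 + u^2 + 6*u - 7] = -3*u^2 + 2*u + 6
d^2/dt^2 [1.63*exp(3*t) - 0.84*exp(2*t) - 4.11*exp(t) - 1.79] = (14.67*exp(2*t) - 3.36*exp(t) - 4.11)*exp(t)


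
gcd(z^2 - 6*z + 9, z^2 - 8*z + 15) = z - 3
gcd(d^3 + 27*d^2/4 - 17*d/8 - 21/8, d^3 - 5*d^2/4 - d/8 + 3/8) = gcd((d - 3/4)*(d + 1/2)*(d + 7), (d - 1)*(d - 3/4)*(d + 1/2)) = d^2 - d/4 - 3/8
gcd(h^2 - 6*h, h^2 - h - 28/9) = 1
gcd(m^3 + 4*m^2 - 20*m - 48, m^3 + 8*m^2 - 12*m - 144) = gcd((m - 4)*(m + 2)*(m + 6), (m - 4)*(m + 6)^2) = m^2 + 2*m - 24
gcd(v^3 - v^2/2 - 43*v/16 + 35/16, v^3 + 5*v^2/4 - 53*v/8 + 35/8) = v^2 - 9*v/4 + 5/4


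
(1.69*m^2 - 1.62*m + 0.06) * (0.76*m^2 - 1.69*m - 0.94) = 1.2844*m^4 - 4.0873*m^3 + 1.1948*m^2 + 1.4214*m - 0.0564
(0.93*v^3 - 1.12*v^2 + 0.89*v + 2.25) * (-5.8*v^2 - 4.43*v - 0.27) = -5.394*v^5 + 2.3761*v^4 - 0.4515*v^3 - 16.6903*v^2 - 10.2078*v - 0.6075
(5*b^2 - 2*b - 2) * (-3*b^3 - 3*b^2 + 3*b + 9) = -15*b^5 - 9*b^4 + 27*b^3 + 45*b^2 - 24*b - 18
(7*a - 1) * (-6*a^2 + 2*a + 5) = -42*a^3 + 20*a^2 + 33*a - 5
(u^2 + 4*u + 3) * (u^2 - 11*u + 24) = u^4 - 7*u^3 - 17*u^2 + 63*u + 72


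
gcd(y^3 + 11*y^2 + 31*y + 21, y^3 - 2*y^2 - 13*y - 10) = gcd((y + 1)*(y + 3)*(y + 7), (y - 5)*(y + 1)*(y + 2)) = y + 1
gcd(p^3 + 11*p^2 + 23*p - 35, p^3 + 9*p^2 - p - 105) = p^2 + 12*p + 35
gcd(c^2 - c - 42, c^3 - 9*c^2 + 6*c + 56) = c - 7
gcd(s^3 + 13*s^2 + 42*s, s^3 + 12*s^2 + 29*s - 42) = s^2 + 13*s + 42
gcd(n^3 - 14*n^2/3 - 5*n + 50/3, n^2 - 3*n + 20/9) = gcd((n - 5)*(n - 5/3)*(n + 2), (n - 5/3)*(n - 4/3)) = n - 5/3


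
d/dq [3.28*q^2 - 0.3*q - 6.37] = 6.56*q - 0.3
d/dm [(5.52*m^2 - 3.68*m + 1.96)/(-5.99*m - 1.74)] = (-33.0648*m^2 - 19.2096*m + 18.1436)/(35.8801*m^2 + 20.8452*m + 3.0276)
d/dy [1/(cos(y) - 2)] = sin(y)/(cos(y) - 2)^2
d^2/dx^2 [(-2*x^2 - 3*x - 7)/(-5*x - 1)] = 324/(125*x^3 + 75*x^2 + 15*x + 1)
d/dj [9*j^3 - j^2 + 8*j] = 27*j^2 - 2*j + 8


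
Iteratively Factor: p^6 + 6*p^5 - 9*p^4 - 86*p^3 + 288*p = (p)*(p^5 + 6*p^4 - 9*p^3 - 86*p^2 + 288) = p*(p + 4)*(p^4 + 2*p^3 - 17*p^2 - 18*p + 72) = p*(p - 2)*(p + 4)*(p^3 + 4*p^2 - 9*p - 36) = p*(p - 2)*(p + 3)*(p + 4)*(p^2 + p - 12) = p*(p - 2)*(p + 3)*(p + 4)^2*(p - 3)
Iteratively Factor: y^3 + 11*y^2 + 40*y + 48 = (y + 4)*(y^2 + 7*y + 12) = (y + 4)^2*(y + 3)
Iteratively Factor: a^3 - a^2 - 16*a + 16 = (a + 4)*(a^2 - 5*a + 4) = (a - 4)*(a + 4)*(a - 1)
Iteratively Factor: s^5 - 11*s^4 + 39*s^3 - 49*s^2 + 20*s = (s - 5)*(s^4 - 6*s^3 + 9*s^2 - 4*s) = (s - 5)*(s - 1)*(s^3 - 5*s^2 + 4*s) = (s - 5)*(s - 4)*(s - 1)*(s^2 - s) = s*(s - 5)*(s - 4)*(s - 1)*(s - 1)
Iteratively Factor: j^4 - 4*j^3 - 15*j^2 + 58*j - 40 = (j + 4)*(j^3 - 8*j^2 + 17*j - 10) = (j - 1)*(j + 4)*(j^2 - 7*j + 10) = (j - 5)*(j - 1)*(j + 4)*(j - 2)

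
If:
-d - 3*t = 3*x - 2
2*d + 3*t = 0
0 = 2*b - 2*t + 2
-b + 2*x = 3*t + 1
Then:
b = -11/15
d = -2/5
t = 4/15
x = 8/15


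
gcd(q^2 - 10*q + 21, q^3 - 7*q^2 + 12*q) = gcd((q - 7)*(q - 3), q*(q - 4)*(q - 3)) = q - 3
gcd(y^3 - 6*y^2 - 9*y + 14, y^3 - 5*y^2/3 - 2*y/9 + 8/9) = y - 1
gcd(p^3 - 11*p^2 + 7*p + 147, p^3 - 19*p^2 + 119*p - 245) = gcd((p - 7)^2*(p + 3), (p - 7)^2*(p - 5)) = p^2 - 14*p + 49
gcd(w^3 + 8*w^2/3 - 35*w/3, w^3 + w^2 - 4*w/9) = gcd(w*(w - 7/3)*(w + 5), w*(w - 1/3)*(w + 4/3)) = w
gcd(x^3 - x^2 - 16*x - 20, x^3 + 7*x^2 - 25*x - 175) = x - 5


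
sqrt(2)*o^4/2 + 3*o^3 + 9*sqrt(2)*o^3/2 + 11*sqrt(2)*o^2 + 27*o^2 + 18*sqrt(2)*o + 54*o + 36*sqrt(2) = (o + 3)*(o + 6)*(o + 2*sqrt(2))*(sqrt(2)*o/2 + 1)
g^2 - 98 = (g - 7*sqrt(2))*(g + 7*sqrt(2))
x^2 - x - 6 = (x - 3)*(x + 2)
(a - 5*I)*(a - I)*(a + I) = a^3 - 5*I*a^2 + a - 5*I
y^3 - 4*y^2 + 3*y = y*(y - 3)*(y - 1)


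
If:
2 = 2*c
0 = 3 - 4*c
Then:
No Solution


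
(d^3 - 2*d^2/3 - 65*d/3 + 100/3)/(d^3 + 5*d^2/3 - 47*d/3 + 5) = (3*d^2 - 17*d + 20)/(3*d^2 - 10*d + 3)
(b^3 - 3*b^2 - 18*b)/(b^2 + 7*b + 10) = b*(b^2 - 3*b - 18)/(b^2 + 7*b + 10)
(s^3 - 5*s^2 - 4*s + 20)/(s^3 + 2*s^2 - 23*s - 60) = (s^2 - 4)/(s^2 + 7*s + 12)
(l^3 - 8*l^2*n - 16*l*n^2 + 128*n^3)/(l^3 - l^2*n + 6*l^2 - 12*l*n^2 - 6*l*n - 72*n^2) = (l^2 - 4*l*n - 32*n^2)/(l^2 + 3*l*n + 6*l + 18*n)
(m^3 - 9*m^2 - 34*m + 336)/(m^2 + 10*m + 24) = (m^2 - 15*m + 56)/(m + 4)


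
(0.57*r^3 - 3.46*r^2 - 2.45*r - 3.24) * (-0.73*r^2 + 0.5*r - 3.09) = -0.4161*r^5 + 2.8108*r^4 - 1.7028*r^3 + 11.8316*r^2 + 5.9505*r + 10.0116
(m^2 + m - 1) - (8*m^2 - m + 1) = -7*m^2 + 2*m - 2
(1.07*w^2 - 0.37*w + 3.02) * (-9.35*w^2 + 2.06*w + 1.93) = -10.0045*w^4 + 5.6637*w^3 - 26.9341*w^2 + 5.5071*w + 5.8286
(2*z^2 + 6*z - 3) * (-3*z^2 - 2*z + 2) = -6*z^4 - 22*z^3 + z^2 + 18*z - 6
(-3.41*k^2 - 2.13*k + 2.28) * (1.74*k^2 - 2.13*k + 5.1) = -5.9334*k^4 + 3.5571*k^3 - 8.8869*k^2 - 15.7194*k + 11.628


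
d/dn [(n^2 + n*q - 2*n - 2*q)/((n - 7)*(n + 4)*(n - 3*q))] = ((n - 7)*(n + 4)*(n - 3*q)*(2*n + q - 2) + (n - 7)*(n + 4)*(-n^2 - n*q + 2*n + 2*q) + (n - 7)*(n - 3*q)*(-n^2 - n*q + 2*n + 2*q) + (n + 4)*(n - 3*q)*(-n^2 - n*q + 2*n + 2*q))/((n - 7)^2*(n + 4)^2*(n - 3*q)^2)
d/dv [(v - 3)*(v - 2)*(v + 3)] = 3*v^2 - 4*v - 9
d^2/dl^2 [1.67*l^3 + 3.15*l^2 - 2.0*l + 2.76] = 10.02*l + 6.3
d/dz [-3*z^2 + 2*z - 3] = 2 - 6*z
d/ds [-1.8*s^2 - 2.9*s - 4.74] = -3.6*s - 2.9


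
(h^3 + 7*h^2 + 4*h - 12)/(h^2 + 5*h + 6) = (h^2 + 5*h - 6)/(h + 3)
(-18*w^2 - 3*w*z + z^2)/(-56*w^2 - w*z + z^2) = (18*w^2 + 3*w*z - z^2)/(56*w^2 + w*z - z^2)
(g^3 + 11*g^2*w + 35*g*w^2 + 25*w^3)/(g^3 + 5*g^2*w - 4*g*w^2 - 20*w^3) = (-g^2 - 6*g*w - 5*w^2)/(-g^2 + 4*w^2)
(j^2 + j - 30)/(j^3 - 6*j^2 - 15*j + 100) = (j + 6)/(j^2 - j - 20)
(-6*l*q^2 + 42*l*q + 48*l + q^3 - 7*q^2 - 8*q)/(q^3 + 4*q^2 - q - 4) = (-6*l*q + 48*l + q^2 - 8*q)/(q^2 + 3*q - 4)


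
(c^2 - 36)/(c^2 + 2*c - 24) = (c - 6)/(c - 4)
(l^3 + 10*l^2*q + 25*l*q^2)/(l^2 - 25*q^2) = l*(-l - 5*q)/(-l + 5*q)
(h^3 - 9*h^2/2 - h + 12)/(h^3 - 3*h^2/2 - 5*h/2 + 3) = (h - 4)/(h - 1)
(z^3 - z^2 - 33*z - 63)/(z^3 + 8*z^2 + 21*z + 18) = (z - 7)/(z + 2)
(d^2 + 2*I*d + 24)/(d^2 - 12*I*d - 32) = (d + 6*I)/(d - 8*I)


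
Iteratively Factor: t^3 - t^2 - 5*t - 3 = (t + 1)*(t^2 - 2*t - 3) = (t + 1)^2*(t - 3)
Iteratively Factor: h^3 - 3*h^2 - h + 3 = (h - 3)*(h^2 - 1) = (h - 3)*(h + 1)*(h - 1)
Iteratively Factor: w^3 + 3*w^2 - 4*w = (w)*(w^2 + 3*w - 4) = w*(w + 4)*(w - 1)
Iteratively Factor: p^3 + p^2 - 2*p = (p - 1)*(p^2 + 2*p) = p*(p - 1)*(p + 2)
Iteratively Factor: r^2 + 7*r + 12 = (r + 4)*(r + 3)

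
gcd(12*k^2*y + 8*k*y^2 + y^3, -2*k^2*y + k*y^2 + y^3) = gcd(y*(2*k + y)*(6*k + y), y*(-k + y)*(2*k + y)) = 2*k*y + y^2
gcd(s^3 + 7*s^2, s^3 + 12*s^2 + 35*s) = s^2 + 7*s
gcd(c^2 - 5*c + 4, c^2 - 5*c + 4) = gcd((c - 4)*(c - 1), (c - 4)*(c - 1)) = c^2 - 5*c + 4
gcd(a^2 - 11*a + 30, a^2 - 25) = a - 5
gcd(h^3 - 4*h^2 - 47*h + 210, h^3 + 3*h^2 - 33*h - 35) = h^2 + 2*h - 35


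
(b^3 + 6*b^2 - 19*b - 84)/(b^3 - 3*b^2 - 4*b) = (b^2 + 10*b + 21)/(b*(b + 1))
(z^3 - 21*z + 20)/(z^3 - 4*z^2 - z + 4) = (z + 5)/(z + 1)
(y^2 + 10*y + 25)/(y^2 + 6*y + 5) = (y + 5)/(y + 1)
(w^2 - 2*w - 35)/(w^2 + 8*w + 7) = (w^2 - 2*w - 35)/(w^2 + 8*w + 7)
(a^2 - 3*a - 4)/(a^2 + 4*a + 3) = (a - 4)/(a + 3)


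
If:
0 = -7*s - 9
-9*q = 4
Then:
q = -4/9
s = -9/7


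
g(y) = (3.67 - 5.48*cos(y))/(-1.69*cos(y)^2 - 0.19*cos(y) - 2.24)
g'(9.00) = 0.21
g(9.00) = -2.50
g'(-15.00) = -0.12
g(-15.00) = -2.55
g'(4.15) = 0.46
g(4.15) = -2.52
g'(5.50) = 1.16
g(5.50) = 0.07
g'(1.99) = -0.98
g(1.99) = -2.42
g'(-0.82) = 1.26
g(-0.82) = 0.02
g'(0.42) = -0.46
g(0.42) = 0.35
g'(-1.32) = 2.62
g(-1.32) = -0.97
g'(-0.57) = 0.70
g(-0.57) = 0.26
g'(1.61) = -2.49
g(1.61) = -1.74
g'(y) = (3.67 - 5.48*cos(y))*(-3.38*sin(y)*cos(y) - 0.19*sin(y))/(-1.69*cos(y)^2 - 0.19*cos(y) - 2.24)^2 + 5.48*sin(y)/(-1.69*cos(y)^2 - 0.19*cos(y) - 2.24) = (9.2612*cos(y)^2 - 12.4046*cos(y) - 12.9725)*sin(y)/(2.8561*cos(y)^4 + 0.6422*cos(y)^3 + 7.6073*cos(y)^2 + 0.8512*cos(y) + 5.0176)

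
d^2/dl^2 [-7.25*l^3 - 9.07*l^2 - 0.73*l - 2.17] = -43.5*l - 18.14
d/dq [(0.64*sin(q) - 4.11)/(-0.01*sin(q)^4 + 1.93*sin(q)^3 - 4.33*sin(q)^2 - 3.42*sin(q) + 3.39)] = (0.0192*sin(q)^4 - 2.6348*sin(q)^3 + 26.5681*sin(q)^2 - 35.5926*sin(q) - 11.8866)*cos(q)/(0.0001*sin(q)^8 - 0.0386*sin(q)^7 + 3.8115*sin(q)^6 - 16.6454*sin(q)^5 + 5.4799*sin(q)^4 + 42.7026*sin(q)^3 - 17.661*sin(q)^2 - 23.1876*sin(q) + 11.4921)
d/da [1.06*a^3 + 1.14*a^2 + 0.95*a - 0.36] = 3.18*a^2 + 2.28*a + 0.95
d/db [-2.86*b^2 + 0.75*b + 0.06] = 0.75 - 5.72*b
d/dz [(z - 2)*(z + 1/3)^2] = (3*z + 1)*(9*z - 11)/9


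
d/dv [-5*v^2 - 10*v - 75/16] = -10*v - 10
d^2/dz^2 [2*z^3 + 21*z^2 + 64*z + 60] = 12*z + 42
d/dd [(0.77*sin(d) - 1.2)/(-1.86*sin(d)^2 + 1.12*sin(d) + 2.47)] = (1.4322*sin(d)^2 - 4.464*sin(d) + 3.2459)*cos(d)/(3.4596*sin(d)^4 - 4.1664*sin(d)^3 - 7.934*sin(d)^2 + 5.5328*sin(d) + 6.1009)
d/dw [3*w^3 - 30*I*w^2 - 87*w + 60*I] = 9*w^2 - 60*I*w - 87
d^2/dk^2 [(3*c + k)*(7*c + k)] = 2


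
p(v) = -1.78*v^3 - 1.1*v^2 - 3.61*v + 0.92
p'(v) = -5.34*v^2 - 2.2*v - 3.61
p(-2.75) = 39.55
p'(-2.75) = -37.94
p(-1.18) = 6.57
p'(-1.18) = -8.45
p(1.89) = -21.85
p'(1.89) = -26.84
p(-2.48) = 30.26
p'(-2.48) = -31.00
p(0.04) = 0.77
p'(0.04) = -3.71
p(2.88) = -61.12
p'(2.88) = -54.24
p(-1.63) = 11.59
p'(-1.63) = -14.21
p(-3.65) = 86.00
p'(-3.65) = -66.72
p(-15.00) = 5815.07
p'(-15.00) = -1172.11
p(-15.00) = 5815.07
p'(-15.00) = -1172.11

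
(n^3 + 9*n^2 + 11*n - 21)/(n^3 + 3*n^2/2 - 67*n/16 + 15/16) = 16*(n^2 + 6*n - 7)/(16*n^2 - 24*n + 5)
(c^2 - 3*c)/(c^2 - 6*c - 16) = c*(3 - c)/(-c^2 + 6*c + 16)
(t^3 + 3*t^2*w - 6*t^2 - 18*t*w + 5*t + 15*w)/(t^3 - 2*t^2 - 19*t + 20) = (t + 3*w)/(t + 4)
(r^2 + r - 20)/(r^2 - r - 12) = (r + 5)/(r + 3)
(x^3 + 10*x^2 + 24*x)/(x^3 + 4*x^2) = (x + 6)/x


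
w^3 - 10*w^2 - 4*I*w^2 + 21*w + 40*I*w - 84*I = (w - 7)*(w - 3)*(w - 4*I)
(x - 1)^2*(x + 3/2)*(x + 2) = x^4 + 3*x^3/2 - 3*x^2 - 5*x/2 + 3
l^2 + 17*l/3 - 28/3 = (l - 4/3)*(l + 7)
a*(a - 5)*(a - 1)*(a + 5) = a^4 - a^3 - 25*a^2 + 25*a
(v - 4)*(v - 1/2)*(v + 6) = v^3 + 3*v^2/2 - 25*v + 12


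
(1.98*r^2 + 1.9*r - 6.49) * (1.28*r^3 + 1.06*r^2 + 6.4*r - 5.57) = 2.5344*r^5 + 4.5308*r^4 + 6.3788*r^3 - 5.748*r^2 - 52.119*r + 36.1493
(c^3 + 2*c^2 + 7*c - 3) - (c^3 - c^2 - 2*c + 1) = 3*c^2 + 9*c - 4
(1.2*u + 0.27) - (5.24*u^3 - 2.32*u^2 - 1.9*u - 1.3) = -5.24*u^3 + 2.32*u^2 + 3.1*u + 1.57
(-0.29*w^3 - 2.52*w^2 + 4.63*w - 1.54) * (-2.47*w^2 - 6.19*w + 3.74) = 0.7163*w^5 + 8.0195*w^4 + 3.0781*w^3 - 34.2807*w^2 + 26.8488*w - 5.7596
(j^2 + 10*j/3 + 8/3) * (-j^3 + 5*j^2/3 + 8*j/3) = -j^5 - 5*j^4/3 + 50*j^3/9 + 40*j^2/3 + 64*j/9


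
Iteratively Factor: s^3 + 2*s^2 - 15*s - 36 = (s - 4)*(s^2 + 6*s + 9) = (s - 4)*(s + 3)*(s + 3)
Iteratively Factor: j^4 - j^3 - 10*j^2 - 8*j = (j - 4)*(j^3 + 3*j^2 + 2*j) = j*(j - 4)*(j^2 + 3*j + 2) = j*(j - 4)*(j + 2)*(j + 1)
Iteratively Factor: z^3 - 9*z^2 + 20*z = (z - 4)*(z^2 - 5*z) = z*(z - 4)*(z - 5)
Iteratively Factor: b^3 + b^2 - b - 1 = (b - 1)*(b^2 + 2*b + 1) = (b - 1)*(b + 1)*(b + 1)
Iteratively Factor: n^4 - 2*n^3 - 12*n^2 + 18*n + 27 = (n - 3)*(n^3 + n^2 - 9*n - 9) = (n - 3)*(n + 3)*(n^2 - 2*n - 3) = (n - 3)^2*(n + 3)*(n + 1)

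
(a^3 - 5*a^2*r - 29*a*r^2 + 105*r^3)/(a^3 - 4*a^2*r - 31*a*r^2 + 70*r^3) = (-a + 3*r)/(-a + 2*r)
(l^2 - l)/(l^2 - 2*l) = (l - 1)/(l - 2)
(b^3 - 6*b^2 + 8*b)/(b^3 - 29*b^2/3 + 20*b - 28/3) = 3*b*(b - 4)/(3*b^2 - 23*b + 14)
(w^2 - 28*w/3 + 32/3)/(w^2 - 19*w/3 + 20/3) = (w - 8)/(w - 5)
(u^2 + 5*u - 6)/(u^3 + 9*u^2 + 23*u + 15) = (u^2 + 5*u - 6)/(u^3 + 9*u^2 + 23*u + 15)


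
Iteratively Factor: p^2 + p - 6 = (p + 3)*(p - 2)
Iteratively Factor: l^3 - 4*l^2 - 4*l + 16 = (l - 2)*(l^2 - 2*l - 8) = (l - 2)*(l + 2)*(l - 4)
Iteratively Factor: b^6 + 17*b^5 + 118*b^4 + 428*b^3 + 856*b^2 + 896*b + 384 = (b + 2)*(b^5 + 15*b^4 + 88*b^3 + 252*b^2 + 352*b + 192) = (b + 2)*(b + 3)*(b^4 + 12*b^3 + 52*b^2 + 96*b + 64) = (b + 2)^2*(b + 3)*(b^3 + 10*b^2 + 32*b + 32) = (b + 2)^2*(b + 3)*(b + 4)*(b^2 + 6*b + 8) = (b + 2)^2*(b + 3)*(b + 4)^2*(b + 2)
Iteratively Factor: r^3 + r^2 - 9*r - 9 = (r - 3)*(r^2 + 4*r + 3) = (r - 3)*(r + 1)*(r + 3)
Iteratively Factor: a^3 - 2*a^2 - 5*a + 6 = (a + 2)*(a^2 - 4*a + 3) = (a - 1)*(a + 2)*(a - 3)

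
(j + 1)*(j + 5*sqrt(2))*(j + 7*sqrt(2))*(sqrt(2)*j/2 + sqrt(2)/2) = sqrt(2)*j^4/2 + sqrt(2)*j^3 + 12*j^3 + 24*j^2 + 71*sqrt(2)*j^2/2 + 12*j + 70*sqrt(2)*j + 35*sqrt(2)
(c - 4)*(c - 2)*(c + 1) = c^3 - 5*c^2 + 2*c + 8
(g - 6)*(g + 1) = g^2 - 5*g - 6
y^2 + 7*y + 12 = (y + 3)*(y + 4)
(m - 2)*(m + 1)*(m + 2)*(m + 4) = m^4 + 5*m^3 - 20*m - 16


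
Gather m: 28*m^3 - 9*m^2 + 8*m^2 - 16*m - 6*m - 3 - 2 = 28*m^3 - m^2 - 22*m - 5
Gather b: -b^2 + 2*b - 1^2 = -b^2 + 2*b - 1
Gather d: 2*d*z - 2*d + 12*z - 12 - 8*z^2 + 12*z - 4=d*(2*z - 2) - 8*z^2 + 24*z - 16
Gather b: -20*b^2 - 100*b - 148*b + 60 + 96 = -20*b^2 - 248*b + 156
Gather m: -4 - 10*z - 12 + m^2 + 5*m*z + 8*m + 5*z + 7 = m^2 + m*(5*z + 8) - 5*z - 9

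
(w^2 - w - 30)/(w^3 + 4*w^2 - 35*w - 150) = 1/(w + 5)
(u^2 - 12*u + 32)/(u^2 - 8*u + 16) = (u - 8)/(u - 4)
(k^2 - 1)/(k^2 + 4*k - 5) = (k + 1)/(k + 5)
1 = 1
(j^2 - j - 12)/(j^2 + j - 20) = (j + 3)/(j + 5)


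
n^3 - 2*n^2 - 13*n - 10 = (n - 5)*(n + 1)*(n + 2)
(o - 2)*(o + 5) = o^2 + 3*o - 10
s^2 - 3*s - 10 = (s - 5)*(s + 2)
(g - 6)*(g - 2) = g^2 - 8*g + 12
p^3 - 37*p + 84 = (p - 4)*(p - 3)*(p + 7)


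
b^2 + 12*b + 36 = (b + 6)^2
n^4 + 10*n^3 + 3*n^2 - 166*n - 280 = (n - 4)*(n + 2)*(n + 5)*(n + 7)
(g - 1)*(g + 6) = g^2 + 5*g - 6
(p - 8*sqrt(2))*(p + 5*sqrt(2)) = p^2 - 3*sqrt(2)*p - 80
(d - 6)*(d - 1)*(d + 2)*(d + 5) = d^4 - 33*d^2 - 28*d + 60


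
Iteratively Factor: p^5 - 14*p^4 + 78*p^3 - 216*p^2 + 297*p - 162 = (p - 2)*(p^4 - 12*p^3 + 54*p^2 - 108*p + 81) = (p - 3)*(p - 2)*(p^3 - 9*p^2 + 27*p - 27) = (p - 3)^2*(p - 2)*(p^2 - 6*p + 9) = (p - 3)^3*(p - 2)*(p - 3)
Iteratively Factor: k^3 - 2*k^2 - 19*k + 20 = (k + 4)*(k^2 - 6*k + 5) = (k - 1)*(k + 4)*(k - 5)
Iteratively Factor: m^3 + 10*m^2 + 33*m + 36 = (m + 3)*(m^2 + 7*m + 12) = (m + 3)^2*(m + 4)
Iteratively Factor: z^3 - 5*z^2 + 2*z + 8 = (z + 1)*(z^2 - 6*z + 8) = (z - 4)*(z + 1)*(z - 2)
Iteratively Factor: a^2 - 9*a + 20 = (a - 4)*(a - 5)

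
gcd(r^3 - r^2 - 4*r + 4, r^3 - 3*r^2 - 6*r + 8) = r^2 + r - 2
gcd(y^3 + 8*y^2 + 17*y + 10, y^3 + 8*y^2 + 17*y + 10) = y^3 + 8*y^2 + 17*y + 10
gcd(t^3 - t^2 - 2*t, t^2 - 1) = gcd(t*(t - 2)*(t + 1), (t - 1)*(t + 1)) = t + 1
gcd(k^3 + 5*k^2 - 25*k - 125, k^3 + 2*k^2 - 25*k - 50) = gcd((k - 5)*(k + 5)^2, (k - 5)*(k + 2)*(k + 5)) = k^2 - 25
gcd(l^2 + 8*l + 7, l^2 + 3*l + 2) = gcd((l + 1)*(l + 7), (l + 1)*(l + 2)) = l + 1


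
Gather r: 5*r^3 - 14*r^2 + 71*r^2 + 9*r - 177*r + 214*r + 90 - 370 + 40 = 5*r^3 + 57*r^2 + 46*r - 240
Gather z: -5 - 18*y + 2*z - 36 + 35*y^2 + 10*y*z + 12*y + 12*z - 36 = 35*y^2 - 6*y + z*(10*y + 14) - 77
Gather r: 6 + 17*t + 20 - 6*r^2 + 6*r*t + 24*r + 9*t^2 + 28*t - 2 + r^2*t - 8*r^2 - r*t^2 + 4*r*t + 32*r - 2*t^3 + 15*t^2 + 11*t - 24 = r^2*(t - 14) + r*(-t^2 + 10*t + 56) - 2*t^3 + 24*t^2 + 56*t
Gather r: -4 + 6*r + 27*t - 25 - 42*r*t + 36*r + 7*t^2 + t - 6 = r*(42 - 42*t) + 7*t^2 + 28*t - 35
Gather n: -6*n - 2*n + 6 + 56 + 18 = 80 - 8*n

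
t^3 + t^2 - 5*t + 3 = (t - 1)^2*(t + 3)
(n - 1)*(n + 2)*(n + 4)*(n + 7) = n^4 + 12*n^3 + 37*n^2 + 6*n - 56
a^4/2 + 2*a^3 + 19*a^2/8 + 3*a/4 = a*(a/2 + 1)*(a + 1/2)*(a + 3/2)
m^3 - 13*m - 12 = (m - 4)*(m + 1)*(m + 3)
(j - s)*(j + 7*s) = j^2 + 6*j*s - 7*s^2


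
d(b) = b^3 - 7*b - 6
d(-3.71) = -31.09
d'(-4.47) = 52.94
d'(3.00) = 20.00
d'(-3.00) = 20.00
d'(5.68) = 89.79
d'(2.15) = 6.87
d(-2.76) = -7.70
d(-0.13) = -5.09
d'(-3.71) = 34.29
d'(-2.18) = 7.26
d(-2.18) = -1.10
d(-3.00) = -12.00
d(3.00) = 0.00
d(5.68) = 137.49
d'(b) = 3*b^2 - 7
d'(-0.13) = -6.95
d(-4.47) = -64.02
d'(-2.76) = 15.85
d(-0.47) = -2.81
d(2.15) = -11.11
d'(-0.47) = -6.34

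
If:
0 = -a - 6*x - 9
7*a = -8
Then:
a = -8/7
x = -55/42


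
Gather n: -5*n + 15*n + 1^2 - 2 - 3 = 10*n - 4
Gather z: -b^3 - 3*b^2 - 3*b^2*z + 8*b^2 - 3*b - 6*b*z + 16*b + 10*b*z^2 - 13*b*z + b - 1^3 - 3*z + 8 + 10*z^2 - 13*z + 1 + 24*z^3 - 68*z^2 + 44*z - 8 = -b^3 + 5*b^2 + 14*b + 24*z^3 + z^2*(10*b - 58) + z*(-3*b^2 - 19*b + 28)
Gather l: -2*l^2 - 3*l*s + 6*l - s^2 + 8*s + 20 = -2*l^2 + l*(6 - 3*s) - s^2 + 8*s + 20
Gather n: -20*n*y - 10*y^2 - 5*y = -20*n*y - 10*y^2 - 5*y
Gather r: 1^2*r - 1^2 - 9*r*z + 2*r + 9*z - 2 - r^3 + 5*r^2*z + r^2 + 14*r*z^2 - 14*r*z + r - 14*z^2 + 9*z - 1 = -r^3 + r^2*(5*z + 1) + r*(14*z^2 - 23*z + 4) - 14*z^2 + 18*z - 4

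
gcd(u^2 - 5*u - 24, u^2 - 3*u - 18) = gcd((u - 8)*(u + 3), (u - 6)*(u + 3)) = u + 3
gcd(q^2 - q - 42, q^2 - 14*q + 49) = q - 7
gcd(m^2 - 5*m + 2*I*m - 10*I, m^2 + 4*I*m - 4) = m + 2*I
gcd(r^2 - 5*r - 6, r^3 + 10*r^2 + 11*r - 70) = 1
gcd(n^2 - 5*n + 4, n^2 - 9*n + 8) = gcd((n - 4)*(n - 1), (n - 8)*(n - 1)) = n - 1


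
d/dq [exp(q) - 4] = exp(q)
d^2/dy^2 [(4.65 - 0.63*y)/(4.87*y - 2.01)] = 208.233408/(4.87*y - 2.01)^3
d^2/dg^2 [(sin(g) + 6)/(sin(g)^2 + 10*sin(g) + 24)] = (4*sin(g) + cos(g)^2 + 1)/(sin(g) + 4)^3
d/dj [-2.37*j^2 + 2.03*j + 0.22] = 2.03 - 4.74*j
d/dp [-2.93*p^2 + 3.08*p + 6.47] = 3.08 - 5.86*p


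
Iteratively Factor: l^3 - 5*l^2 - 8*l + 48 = (l + 3)*(l^2 - 8*l + 16) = (l - 4)*(l + 3)*(l - 4)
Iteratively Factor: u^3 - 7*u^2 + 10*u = (u)*(u^2 - 7*u + 10) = u*(u - 2)*(u - 5)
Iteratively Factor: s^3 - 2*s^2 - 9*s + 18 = (s - 3)*(s^2 + s - 6) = (s - 3)*(s + 3)*(s - 2)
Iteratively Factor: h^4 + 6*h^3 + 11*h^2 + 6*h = (h + 1)*(h^3 + 5*h^2 + 6*h) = (h + 1)*(h + 3)*(h^2 + 2*h) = h*(h + 1)*(h + 3)*(h + 2)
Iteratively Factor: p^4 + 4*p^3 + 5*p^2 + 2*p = (p + 1)*(p^3 + 3*p^2 + 2*p) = (p + 1)^2*(p^2 + 2*p) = (p + 1)^2*(p + 2)*(p)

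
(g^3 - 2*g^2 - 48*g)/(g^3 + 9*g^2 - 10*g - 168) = g*(g - 8)/(g^2 + 3*g - 28)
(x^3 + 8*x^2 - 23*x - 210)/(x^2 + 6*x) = x + 2 - 35/x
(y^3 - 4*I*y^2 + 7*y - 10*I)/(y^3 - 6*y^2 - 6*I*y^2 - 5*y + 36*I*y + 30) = (y + 2*I)/(y - 6)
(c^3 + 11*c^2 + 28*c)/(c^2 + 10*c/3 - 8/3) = 3*c*(c + 7)/(3*c - 2)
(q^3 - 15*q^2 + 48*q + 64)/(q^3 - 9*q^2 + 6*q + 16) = (q - 8)/(q - 2)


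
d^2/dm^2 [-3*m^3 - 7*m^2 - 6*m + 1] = -18*m - 14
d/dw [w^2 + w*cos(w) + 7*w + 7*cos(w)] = -w*sin(w) + 2*w - 7*sin(w) + cos(w) + 7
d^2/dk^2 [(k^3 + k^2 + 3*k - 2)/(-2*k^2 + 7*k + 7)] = 2*(-89*k^3 - 165*k^2 - 357*k + 224)/(8*k^6 - 84*k^5 + 210*k^4 + 245*k^3 - 735*k^2 - 1029*k - 343)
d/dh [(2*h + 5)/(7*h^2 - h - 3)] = (14*h^2 - 2*h - (2*h + 5)*(14*h - 1) - 6)/(-7*h^2 + h + 3)^2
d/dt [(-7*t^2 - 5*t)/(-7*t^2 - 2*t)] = -21/(49*t^2 + 28*t + 4)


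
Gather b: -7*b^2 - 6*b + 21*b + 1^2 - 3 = -7*b^2 + 15*b - 2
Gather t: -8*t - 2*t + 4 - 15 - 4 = -10*t - 15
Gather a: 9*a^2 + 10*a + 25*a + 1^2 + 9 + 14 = 9*a^2 + 35*a + 24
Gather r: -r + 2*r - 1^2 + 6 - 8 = r - 3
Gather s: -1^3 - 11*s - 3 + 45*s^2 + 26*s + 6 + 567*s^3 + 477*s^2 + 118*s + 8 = 567*s^3 + 522*s^2 + 133*s + 10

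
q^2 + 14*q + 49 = (q + 7)^2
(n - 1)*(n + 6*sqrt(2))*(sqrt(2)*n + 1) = sqrt(2)*n^3 - sqrt(2)*n^2 + 13*n^2 - 13*n + 6*sqrt(2)*n - 6*sqrt(2)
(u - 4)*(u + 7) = u^2 + 3*u - 28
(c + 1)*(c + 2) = c^2 + 3*c + 2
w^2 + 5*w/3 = w*(w + 5/3)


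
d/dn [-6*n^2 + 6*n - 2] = 6 - 12*n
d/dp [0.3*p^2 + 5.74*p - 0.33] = 0.6*p + 5.74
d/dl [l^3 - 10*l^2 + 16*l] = 3*l^2 - 20*l + 16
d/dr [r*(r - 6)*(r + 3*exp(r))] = 3*r^2*exp(r) + 3*r^2 - 12*r*exp(r) - 12*r - 18*exp(r)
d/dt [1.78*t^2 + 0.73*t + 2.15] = 3.56*t + 0.73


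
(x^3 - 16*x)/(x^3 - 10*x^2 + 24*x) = (x + 4)/(x - 6)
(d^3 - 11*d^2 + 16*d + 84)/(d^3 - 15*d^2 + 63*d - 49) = (d^2 - 4*d - 12)/(d^2 - 8*d + 7)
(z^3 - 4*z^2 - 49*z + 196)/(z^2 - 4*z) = z - 49/z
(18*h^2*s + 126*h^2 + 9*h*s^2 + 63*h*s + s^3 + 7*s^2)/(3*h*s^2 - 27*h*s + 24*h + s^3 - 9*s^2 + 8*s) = (6*h*s + 42*h + s^2 + 7*s)/(s^2 - 9*s + 8)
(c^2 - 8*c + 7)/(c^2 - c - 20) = (-c^2 + 8*c - 7)/(-c^2 + c + 20)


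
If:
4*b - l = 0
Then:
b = l/4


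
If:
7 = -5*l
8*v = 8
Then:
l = -7/5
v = 1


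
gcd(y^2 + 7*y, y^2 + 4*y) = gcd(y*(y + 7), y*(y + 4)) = y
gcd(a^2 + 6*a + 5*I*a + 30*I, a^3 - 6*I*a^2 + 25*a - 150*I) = a + 5*I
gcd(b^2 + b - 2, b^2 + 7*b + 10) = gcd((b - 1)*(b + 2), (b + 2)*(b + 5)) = b + 2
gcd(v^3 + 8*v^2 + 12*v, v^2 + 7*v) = v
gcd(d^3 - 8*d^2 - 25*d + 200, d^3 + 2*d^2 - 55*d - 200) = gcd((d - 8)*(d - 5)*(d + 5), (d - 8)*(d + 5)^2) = d^2 - 3*d - 40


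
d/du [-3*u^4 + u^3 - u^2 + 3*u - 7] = -12*u^3 + 3*u^2 - 2*u + 3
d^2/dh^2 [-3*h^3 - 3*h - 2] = -18*h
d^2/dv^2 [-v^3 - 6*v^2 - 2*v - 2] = -6*v - 12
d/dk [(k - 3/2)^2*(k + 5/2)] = 3*k^2 - k - 21/4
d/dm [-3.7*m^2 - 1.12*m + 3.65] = -7.4*m - 1.12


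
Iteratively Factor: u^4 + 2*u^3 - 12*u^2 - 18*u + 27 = (u - 1)*(u^3 + 3*u^2 - 9*u - 27) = (u - 3)*(u - 1)*(u^2 + 6*u + 9) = (u - 3)*(u - 1)*(u + 3)*(u + 3)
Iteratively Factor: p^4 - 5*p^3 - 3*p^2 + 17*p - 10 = (p - 1)*(p^3 - 4*p^2 - 7*p + 10) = (p - 1)*(p + 2)*(p^2 - 6*p + 5) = (p - 5)*(p - 1)*(p + 2)*(p - 1)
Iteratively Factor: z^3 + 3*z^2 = (z)*(z^2 + 3*z) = z^2*(z + 3)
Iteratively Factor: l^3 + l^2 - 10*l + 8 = (l - 1)*(l^2 + 2*l - 8) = (l - 1)*(l + 4)*(l - 2)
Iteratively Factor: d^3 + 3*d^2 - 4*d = (d)*(d^2 + 3*d - 4) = d*(d - 1)*(d + 4)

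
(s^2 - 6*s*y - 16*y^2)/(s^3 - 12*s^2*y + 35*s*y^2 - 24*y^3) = (s + 2*y)/(s^2 - 4*s*y + 3*y^2)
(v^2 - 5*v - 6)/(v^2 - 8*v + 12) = (v + 1)/(v - 2)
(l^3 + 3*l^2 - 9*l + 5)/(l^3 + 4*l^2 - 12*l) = (l^3 + 3*l^2 - 9*l + 5)/(l*(l^2 + 4*l - 12))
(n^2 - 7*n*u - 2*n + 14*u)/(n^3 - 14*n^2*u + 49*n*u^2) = (2 - n)/(n*(-n + 7*u))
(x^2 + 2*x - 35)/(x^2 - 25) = (x + 7)/(x + 5)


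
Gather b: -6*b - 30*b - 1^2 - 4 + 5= -36*b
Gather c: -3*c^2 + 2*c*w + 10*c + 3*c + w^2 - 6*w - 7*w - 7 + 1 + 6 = -3*c^2 + c*(2*w + 13) + w^2 - 13*w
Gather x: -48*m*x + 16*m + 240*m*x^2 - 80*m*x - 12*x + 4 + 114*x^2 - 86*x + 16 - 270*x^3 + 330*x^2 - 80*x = 16*m - 270*x^3 + x^2*(240*m + 444) + x*(-128*m - 178) + 20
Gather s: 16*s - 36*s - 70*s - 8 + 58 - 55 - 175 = -90*s - 180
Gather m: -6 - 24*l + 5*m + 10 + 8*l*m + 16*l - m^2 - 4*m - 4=-8*l - m^2 + m*(8*l + 1)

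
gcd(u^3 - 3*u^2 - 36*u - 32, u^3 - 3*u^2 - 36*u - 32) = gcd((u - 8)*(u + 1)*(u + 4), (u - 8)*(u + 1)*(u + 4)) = u^3 - 3*u^2 - 36*u - 32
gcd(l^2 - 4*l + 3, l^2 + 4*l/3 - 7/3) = l - 1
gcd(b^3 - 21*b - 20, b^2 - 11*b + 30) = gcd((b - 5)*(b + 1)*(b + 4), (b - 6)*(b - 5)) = b - 5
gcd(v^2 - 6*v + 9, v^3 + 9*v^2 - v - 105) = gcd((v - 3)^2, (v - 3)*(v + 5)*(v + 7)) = v - 3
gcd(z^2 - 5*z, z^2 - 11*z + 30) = z - 5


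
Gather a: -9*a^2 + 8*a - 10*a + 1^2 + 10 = -9*a^2 - 2*a + 11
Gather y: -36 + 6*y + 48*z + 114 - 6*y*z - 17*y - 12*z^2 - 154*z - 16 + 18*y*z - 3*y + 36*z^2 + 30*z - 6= y*(12*z - 14) + 24*z^2 - 76*z + 56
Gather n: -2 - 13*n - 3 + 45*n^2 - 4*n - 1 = 45*n^2 - 17*n - 6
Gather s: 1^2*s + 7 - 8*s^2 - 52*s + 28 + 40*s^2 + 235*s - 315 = 32*s^2 + 184*s - 280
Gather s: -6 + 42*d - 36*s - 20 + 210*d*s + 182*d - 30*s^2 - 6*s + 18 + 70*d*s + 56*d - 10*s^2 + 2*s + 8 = 280*d - 40*s^2 + s*(280*d - 40)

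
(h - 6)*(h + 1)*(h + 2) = h^3 - 3*h^2 - 16*h - 12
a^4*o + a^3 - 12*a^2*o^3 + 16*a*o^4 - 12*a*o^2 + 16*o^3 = (a - 2*o)^2*(a + 4*o)*(a*o + 1)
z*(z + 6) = z^2 + 6*z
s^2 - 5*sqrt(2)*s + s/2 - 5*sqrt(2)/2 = (s + 1/2)*(s - 5*sqrt(2))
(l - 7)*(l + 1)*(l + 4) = l^3 - 2*l^2 - 31*l - 28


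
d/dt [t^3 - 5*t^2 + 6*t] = 3*t^2 - 10*t + 6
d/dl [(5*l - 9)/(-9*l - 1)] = -86/(9*l + 1)^2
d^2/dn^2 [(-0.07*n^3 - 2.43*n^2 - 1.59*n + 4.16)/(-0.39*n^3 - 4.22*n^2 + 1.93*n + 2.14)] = (-5.55111512312578e-17*n^7 + 0.508794000000002*n^6 + 1.767168*n^5 + 19.78353*n^4 + 19.241496*n^3 - 276.382356*n^2 + 270.534864*n - 97.004604)/(0.059319*n^9 + 1.925586*n^8 + 19.955169*n^7 + 55.116602*n^6 - 119.884575*n^5 - 57.508026*n^4 + 102.745739*n^3 + 34.063878*n^2 - 26.515884*n - 9.800344)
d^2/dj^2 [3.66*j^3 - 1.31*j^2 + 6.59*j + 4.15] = 21.96*j - 2.62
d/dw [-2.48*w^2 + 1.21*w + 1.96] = 1.21 - 4.96*w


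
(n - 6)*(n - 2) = n^2 - 8*n + 12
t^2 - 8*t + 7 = (t - 7)*(t - 1)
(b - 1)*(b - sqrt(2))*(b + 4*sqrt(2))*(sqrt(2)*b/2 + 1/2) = sqrt(2)*b^4/2 - sqrt(2)*b^3/2 + 7*b^3/2 - 5*sqrt(2)*b^2/2 - 7*b^2/2 - 4*b + 5*sqrt(2)*b/2 + 4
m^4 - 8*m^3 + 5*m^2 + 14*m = m*(m - 7)*(m - 2)*(m + 1)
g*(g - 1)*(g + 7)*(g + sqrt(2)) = g^4 + sqrt(2)*g^3 + 6*g^3 - 7*g^2 + 6*sqrt(2)*g^2 - 7*sqrt(2)*g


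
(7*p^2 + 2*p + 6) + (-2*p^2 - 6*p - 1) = 5*p^2 - 4*p + 5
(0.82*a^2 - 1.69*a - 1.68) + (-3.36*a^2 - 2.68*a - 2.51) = -2.54*a^2 - 4.37*a - 4.19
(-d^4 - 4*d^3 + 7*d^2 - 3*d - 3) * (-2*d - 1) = 2*d^5 + 9*d^4 - 10*d^3 - d^2 + 9*d + 3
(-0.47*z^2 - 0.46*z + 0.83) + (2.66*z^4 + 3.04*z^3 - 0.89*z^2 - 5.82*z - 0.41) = 2.66*z^4 + 3.04*z^3 - 1.36*z^2 - 6.28*z + 0.42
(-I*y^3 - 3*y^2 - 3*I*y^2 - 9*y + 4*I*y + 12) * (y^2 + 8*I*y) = -I*y^5 + 5*y^4 - 3*I*y^4 + 15*y^3 - 20*I*y^3 - 20*y^2 - 72*I*y^2 + 96*I*y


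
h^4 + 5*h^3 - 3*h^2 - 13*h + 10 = (h - 1)^2*(h + 2)*(h + 5)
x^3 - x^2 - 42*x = x*(x - 7)*(x + 6)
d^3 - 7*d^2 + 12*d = d*(d - 4)*(d - 3)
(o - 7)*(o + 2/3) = o^2 - 19*o/3 - 14/3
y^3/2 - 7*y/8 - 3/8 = (y/2 + 1/4)*(y - 3/2)*(y + 1)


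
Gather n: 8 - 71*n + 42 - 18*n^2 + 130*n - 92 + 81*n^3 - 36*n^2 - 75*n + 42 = 81*n^3 - 54*n^2 - 16*n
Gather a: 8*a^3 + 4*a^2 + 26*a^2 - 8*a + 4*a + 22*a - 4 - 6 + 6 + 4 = 8*a^3 + 30*a^2 + 18*a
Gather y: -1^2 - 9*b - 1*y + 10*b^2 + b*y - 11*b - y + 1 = 10*b^2 - 20*b + y*(b - 2)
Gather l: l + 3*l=4*l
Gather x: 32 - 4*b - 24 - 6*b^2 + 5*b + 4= -6*b^2 + b + 12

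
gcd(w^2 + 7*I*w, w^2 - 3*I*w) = w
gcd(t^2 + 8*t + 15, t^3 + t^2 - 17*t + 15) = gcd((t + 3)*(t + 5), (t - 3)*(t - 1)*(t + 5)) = t + 5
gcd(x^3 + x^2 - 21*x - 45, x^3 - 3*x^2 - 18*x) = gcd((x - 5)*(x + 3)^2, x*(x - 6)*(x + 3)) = x + 3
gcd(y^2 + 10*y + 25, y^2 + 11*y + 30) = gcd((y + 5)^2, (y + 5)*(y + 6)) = y + 5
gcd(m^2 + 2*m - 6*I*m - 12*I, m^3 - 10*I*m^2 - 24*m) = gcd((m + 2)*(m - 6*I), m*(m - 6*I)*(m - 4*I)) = m - 6*I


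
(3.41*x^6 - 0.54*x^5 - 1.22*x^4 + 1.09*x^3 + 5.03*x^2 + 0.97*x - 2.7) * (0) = 0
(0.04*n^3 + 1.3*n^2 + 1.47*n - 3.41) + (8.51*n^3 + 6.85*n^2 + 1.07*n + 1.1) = 8.55*n^3 + 8.15*n^2 + 2.54*n - 2.31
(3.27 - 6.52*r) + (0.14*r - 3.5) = -6.38*r - 0.23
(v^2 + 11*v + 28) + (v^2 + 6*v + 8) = 2*v^2 + 17*v + 36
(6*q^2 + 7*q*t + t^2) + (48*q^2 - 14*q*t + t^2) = 54*q^2 - 7*q*t + 2*t^2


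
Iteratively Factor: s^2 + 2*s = (s + 2)*(s)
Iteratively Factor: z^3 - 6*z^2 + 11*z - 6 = (z - 1)*(z^2 - 5*z + 6) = (z - 2)*(z - 1)*(z - 3)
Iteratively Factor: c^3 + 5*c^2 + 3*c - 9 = (c - 1)*(c^2 + 6*c + 9) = (c - 1)*(c + 3)*(c + 3)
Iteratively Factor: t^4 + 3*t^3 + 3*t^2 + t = (t)*(t^3 + 3*t^2 + 3*t + 1) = t*(t + 1)*(t^2 + 2*t + 1) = t*(t + 1)^2*(t + 1)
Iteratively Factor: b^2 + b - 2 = (b - 1)*(b + 2)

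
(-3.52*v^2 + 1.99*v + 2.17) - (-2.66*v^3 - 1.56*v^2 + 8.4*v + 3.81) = 2.66*v^3 - 1.96*v^2 - 6.41*v - 1.64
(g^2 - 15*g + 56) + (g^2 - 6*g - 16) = 2*g^2 - 21*g + 40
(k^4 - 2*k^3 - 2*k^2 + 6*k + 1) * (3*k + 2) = 3*k^5 - 4*k^4 - 10*k^3 + 14*k^2 + 15*k + 2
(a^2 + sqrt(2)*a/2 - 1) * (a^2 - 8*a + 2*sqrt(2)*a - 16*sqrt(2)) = a^4 - 8*a^3 + 5*sqrt(2)*a^3/2 - 20*sqrt(2)*a^2 + a^2 - 8*a - 2*sqrt(2)*a + 16*sqrt(2)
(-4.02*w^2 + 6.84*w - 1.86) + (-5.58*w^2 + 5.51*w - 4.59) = -9.6*w^2 + 12.35*w - 6.45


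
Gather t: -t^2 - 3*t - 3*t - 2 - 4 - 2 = -t^2 - 6*t - 8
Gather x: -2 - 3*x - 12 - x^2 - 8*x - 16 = -x^2 - 11*x - 30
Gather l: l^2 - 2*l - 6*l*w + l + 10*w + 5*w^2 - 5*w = l^2 + l*(-6*w - 1) + 5*w^2 + 5*w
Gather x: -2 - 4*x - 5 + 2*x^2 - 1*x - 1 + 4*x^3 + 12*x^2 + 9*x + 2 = 4*x^3 + 14*x^2 + 4*x - 6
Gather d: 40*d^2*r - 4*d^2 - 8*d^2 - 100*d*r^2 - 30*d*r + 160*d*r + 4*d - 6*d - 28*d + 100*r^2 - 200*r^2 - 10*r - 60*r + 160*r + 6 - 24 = d^2*(40*r - 12) + d*(-100*r^2 + 130*r - 30) - 100*r^2 + 90*r - 18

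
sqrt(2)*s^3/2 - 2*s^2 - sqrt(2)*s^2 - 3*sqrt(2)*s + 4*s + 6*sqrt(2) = (s - 2)*(s - 3*sqrt(2))*(sqrt(2)*s/2 + 1)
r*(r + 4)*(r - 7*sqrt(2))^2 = r^4 - 14*sqrt(2)*r^3 + 4*r^3 - 56*sqrt(2)*r^2 + 98*r^2 + 392*r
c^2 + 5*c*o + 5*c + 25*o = (c + 5)*(c + 5*o)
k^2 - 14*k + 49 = (k - 7)^2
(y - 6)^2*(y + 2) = y^3 - 10*y^2 + 12*y + 72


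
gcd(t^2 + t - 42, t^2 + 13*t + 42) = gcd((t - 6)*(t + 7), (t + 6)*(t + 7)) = t + 7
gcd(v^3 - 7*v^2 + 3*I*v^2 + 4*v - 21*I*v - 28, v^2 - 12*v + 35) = v - 7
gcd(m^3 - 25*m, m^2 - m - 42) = 1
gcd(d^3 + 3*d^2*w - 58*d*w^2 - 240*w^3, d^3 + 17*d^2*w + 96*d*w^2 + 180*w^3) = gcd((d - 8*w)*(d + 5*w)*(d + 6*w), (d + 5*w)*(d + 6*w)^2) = d^2 + 11*d*w + 30*w^2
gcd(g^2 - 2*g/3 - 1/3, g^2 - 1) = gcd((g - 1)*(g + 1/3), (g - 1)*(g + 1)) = g - 1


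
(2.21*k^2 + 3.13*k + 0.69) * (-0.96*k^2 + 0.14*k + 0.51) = -2.1216*k^4 - 2.6954*k^3 + 0.9029*k^2 + 1.6929*k + 0.3519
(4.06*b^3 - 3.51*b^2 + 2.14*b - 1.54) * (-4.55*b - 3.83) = -18.473*b^4 + 0.420699999999998*b^3 + 3.7063*b^2 - 1.1892*b + 5.8982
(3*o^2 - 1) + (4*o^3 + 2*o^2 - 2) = 4*o^3 + 5*o^2 - 3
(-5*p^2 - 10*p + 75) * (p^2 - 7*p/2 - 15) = -5*p^4 + 15*p^3/2 + 185*p^2 - 225*p/2 - 1125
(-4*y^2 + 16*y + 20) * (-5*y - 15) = 20*y^3 - 20*y^2 - 340*y - 300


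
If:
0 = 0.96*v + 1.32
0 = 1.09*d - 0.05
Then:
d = 0.05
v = -1.38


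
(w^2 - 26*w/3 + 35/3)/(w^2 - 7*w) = (w - 5/3)/w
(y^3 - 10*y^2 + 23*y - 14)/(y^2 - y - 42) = (y^2 - 3*y + 2)/(y + 6)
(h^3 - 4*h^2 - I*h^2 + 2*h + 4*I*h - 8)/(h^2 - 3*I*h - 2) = (h^2 + h*(-4 + I) - 4*I)/(h - I)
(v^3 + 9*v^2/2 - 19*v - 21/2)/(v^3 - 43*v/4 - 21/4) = 2*(v^2 + 4*v - 21)/(2*v^2 - v - 21)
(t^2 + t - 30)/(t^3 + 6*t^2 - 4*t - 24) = (t - 5)/(t^2 - 4)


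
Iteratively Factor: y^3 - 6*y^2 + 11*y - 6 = (y - 1)*(y^2 - 5*y + 6) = (y - 2)*(y - 1)*(y - 3)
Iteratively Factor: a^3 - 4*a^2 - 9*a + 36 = (a - 3)*(a^2 - a - 12) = (a - 4)*(a - 3)*(a + 3)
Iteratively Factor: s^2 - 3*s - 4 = (s + 1)*(s - 4)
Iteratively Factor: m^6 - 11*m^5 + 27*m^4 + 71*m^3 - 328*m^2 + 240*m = (m - 4)*(m^5 - 7*m^4 - m^3 + 67*m^2 - 60*m) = (m - 4)*(m + 3)*(m^4 - 10*m^3 + 29*m^2 - 20*m) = (m - 4)^2*(m + 3)*(m^3 - 6*m^2 + 5*m) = (m - 5)*(m - 4)^2*(m + 3)*(m^2 - m) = (m - 5)*(m - 4)^2*(m - 1)*(m + 3)*(m)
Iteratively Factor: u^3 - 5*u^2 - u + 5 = (u + 1)*(u^2 - 6*u + 5) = (u - 1)*(u + 1)*(u - 5)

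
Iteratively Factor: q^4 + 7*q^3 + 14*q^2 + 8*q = (q)*(q^3 + 7*q^2 + 14*q + 8) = q*(q + 1)*(q^2 + 6*q + 8) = q*(q + 1)*(q + 2)*(q + 4)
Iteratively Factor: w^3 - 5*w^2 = (w)*(w^2 - 5*w) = w^2*(w - 5)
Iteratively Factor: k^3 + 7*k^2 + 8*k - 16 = (k - 1)*(k^2 + 8*k + 16) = (k - 1)*(k + 4)*(k + 4)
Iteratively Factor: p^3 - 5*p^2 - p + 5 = (p - 5)*(p^2 - 1) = (p - 5)*(p + 1)*(p - 1)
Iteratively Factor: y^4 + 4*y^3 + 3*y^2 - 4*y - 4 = (y - 1)*(y^3 + 5*y^2 + 8*y + 4) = (y - 1)*(y + 2)*(y^2 + 3*y + 2) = (y - 1)*(y + 1)*(y + 2)*(y + 2)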